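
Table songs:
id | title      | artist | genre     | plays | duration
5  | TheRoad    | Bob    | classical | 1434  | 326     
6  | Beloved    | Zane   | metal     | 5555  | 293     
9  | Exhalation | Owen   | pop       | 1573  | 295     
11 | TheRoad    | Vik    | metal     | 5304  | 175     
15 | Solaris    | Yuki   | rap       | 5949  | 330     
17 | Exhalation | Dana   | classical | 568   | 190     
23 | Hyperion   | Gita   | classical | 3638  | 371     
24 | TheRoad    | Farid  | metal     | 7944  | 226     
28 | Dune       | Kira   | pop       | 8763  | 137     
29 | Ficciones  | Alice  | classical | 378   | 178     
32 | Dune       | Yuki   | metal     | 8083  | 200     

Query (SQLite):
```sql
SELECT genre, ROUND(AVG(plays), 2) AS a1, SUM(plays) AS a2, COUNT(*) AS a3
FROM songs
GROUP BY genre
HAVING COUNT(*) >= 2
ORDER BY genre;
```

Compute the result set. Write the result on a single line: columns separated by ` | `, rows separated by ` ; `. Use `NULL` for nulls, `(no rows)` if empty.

classical | 1504.5 | 6018 | 4 ; metal | 6721.5 | 26886 | 4 ; pop | 5168 | 10336 | 2

Group songs by genre.
Per group compute: ROUND(AVG(plays), 2), SUM(plays), COUNT(*).
HAVING: drop groups with fewer than 2 rows.
  classical: ids {5, 17, 23, 29} → ROUND(AVG(plays), 2)=1504.5, SUM(plays)=6018, COUNT(*)=4
  metal: ids {6, 11, 24, 32} → ROUND(AVG(plays), 2)=6721.5, SUM(plays)=26886, COUNT(*)=4
  pop: ids {9, 28} → ROUND(AVG(plays), 2)=5168, SUM(plays)=10336, COUNT(*)=2
  rap: ids {15} → ROUND(AVG(plays), 2)=5949, SUM(plays)=5949, COUNT(*)=1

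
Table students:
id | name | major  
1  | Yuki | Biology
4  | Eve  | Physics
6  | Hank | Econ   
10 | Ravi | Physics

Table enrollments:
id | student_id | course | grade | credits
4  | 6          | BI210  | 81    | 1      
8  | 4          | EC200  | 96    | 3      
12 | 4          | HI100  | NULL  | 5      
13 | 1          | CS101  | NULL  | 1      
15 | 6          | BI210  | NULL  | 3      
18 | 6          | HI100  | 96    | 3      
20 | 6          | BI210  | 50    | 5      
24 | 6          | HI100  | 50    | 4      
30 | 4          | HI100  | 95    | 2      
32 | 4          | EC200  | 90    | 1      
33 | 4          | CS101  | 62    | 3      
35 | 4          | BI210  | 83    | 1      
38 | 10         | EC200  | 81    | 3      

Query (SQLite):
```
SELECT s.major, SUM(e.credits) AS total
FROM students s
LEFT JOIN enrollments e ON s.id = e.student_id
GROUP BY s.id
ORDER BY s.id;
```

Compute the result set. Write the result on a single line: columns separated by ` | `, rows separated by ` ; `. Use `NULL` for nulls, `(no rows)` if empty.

LEFT JOIN keeps every students row; unmatched ones get NULL for enrollments columns.
Group by students.id and compute SUM(e.credits). SUM over an all-NULL group is NULL.
  1: ids {13} → SUM(e.credits)=1
  4: ids {8, 12, 30, 32, 33, 35} → SUM(e.credits)=15
  6: ids {4, 15, 18, 20, 24} → SUM(e.credits)=16
  10: ids {38} → SUM(e.credits)=3

Biology | 1 ; Physics | 15 ; Econ | 16 ; Physics | 3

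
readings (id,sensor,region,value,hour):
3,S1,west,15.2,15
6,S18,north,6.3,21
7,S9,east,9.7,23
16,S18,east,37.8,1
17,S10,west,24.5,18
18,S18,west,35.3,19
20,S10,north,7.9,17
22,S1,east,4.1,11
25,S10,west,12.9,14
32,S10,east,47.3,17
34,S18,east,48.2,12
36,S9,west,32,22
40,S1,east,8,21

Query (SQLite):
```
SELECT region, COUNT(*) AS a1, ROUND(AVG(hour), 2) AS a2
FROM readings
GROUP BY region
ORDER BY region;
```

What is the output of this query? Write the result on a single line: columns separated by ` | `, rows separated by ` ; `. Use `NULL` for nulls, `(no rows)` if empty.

Group readings by region.
Per group compute: COUNT(*), ROUND(AVG(hour), 2).
  east: ids {7, 16, 22, 32, 34, 40} → COUNT(*)=6, ROUND(AVG(hour), 2)=14.17
  north: ids {6, 20} → COUNT(*)=2, ROUND(AVG(hour), 2)=19
  west: ids {3, 17, 18, 25, 36} → COUNT(*)=5, ROUND(AVG(hour), 2)=17.6

east | 6 | 14.17 ; north | 2 | 19 ; west | 5 | 17.6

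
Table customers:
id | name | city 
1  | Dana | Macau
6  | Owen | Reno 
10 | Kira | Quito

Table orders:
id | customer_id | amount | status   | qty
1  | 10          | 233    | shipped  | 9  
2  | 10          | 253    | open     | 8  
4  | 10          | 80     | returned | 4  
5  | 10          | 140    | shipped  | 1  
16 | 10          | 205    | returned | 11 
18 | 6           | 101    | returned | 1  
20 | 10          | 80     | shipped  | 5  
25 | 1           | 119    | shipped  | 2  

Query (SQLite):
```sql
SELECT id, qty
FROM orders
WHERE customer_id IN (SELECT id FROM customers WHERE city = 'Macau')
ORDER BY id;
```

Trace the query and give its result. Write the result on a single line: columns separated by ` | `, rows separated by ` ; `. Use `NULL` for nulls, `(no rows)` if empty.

Inner query: customers.id where city = 'Macau'.
Outer: keep orders rows whose customer_id is in that set.
Inner query → {1}

25 | 2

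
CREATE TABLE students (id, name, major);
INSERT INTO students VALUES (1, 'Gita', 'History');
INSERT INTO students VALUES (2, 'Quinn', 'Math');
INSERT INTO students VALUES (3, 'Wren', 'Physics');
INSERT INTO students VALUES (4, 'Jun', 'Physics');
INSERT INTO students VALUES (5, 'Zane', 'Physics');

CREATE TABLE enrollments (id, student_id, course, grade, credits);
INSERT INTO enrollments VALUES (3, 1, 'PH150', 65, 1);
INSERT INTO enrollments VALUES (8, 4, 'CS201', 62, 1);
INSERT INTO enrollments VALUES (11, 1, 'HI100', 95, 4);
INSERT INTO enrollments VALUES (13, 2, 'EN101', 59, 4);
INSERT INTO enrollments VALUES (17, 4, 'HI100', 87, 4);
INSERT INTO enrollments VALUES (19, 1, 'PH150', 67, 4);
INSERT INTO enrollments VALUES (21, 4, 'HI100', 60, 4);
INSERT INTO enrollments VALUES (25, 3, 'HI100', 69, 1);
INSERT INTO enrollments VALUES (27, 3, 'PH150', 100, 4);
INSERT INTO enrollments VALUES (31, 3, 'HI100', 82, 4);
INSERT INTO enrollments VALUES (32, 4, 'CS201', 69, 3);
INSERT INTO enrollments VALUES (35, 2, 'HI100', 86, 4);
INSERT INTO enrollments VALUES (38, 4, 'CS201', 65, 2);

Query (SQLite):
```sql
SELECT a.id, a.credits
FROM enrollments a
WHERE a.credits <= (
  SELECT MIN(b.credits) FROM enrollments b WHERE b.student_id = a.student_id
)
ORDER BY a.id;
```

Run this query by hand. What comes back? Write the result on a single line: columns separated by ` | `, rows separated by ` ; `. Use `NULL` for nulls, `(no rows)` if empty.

3 | 1 ; 8 | 1 ; 13 | 4 ; 25 | 1 ; 35 | 4

For each enrollments row a, compute MIN(credits) over rows sharing a.student_id.
Keep row a if a.credits <= that per-group MIN.
  student_id=1: MIN(credits) = 1
  student_id=2: MIN(credits) = 4
  student_id=3: MIN(credits) = 1
  student_id=4: MIN(credits) = 1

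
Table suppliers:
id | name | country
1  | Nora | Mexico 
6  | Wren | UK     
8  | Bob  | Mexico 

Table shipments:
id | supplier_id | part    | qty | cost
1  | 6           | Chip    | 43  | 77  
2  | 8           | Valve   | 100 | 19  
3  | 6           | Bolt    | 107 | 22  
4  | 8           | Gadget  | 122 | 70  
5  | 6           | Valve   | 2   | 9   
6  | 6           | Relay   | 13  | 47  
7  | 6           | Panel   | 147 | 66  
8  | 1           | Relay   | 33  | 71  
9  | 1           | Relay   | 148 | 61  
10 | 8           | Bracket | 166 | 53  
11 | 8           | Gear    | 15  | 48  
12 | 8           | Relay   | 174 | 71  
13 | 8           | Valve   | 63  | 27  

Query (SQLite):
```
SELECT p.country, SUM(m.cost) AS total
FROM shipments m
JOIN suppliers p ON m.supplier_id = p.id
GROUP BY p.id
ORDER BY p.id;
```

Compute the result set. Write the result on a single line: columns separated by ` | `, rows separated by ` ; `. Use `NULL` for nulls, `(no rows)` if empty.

Join each shipments row to its suppliers via supplier_id.
Group joined rows by suppliers.id; compute SUM(m.cost) per group.
  1: ids {8, 9} → SUM(m.cost)=132
  6: ids {1, 3, 5, 6, 7} → SUM(m.cost)=221
  8: ids {2, 4, 10, 11, 12, 13} → SUM(m.cost)=288

Mexico | 132 ; UK | 221 ; Mexico | 288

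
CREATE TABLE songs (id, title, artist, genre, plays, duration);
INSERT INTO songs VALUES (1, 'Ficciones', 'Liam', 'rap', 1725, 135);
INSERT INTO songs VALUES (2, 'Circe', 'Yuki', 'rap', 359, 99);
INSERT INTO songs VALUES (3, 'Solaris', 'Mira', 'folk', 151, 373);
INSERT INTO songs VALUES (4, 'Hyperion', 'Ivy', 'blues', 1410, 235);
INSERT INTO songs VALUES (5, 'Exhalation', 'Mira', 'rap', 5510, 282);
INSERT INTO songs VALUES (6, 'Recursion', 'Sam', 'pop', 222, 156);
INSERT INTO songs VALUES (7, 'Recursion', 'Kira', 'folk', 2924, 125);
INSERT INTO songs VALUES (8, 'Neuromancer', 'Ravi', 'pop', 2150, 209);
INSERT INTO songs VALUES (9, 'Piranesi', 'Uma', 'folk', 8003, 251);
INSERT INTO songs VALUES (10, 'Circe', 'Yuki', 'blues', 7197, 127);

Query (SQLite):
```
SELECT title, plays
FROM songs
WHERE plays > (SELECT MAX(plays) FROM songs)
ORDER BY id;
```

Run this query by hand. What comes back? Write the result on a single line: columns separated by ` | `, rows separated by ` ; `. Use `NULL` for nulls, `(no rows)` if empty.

Scalar subquery: MAX(plays) over all songs rows = 8003.
Keep rows where plays > that value.

(no rows)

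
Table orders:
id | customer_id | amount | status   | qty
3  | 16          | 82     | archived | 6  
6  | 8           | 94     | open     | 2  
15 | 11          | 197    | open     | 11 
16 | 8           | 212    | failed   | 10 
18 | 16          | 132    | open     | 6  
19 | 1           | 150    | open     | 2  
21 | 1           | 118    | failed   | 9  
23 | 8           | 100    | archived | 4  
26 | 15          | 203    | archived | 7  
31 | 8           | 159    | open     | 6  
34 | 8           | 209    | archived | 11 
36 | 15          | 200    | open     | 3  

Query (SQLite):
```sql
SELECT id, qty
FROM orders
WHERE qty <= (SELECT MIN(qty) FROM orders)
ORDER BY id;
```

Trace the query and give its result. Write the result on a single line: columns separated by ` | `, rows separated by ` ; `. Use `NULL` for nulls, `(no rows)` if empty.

6 | 2 ; 19 | 2

Scalar subquery: MIN(qty) over all orders rows = 2.
Keep rows where qty <= that value.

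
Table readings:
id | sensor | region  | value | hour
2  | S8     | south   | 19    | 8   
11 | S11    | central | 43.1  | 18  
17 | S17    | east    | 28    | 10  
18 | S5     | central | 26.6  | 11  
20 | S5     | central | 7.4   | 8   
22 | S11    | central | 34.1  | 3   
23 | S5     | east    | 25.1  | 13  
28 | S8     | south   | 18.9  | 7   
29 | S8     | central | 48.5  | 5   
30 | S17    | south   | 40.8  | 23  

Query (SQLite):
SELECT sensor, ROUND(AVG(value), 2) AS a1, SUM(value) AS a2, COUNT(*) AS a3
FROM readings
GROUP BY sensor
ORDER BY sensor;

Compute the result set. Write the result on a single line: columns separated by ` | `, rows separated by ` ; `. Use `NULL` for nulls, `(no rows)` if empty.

S11 | 38.6 | 77.2 | 2 ; S17 | 34.4 | 68.8 | 2 ; S5 | 19.7 | 59.1 | 3 ; S8 | 28.8 | 86.4 | 3

Group readings by sensor.
Per group compute: ROUND(AVG(value), 2), SUM(value), COUNT(*).
  S11: ids {11, 22} → ROUND(AVG(value), 2)=38.6, SUM(value)=77.2, COUNT(*)=2
  S17: ids {17, 30} → ROUND(AVG(value), 2)=34.4, SUM(value)=68.8, COUNT(*)=2
  S5: ids {18, 20, 23} → ROUND(AVG(value), 2)=19.7, SUM(value)=59.1, COUNT(*)=3
  S8: ids {2, 28, 29} → ROUND(AVG(value), 2)=28.8, SUM(value)=86.4, COUNT(*)=3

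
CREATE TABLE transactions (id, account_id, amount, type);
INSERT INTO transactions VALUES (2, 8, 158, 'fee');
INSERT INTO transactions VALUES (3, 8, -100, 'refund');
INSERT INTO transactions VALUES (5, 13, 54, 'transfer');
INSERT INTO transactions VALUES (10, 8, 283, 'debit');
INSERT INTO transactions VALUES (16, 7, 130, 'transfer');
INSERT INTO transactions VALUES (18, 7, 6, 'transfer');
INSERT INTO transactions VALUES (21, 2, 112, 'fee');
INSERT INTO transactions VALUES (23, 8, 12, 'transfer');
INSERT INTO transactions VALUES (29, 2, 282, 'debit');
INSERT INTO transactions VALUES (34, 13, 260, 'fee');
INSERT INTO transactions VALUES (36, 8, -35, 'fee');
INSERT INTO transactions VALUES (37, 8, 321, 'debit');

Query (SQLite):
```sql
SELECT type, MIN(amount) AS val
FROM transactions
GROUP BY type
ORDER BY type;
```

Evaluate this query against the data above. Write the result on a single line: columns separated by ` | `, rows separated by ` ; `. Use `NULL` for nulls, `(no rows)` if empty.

debit | 282 ; fee | -35 ; refund | -100 ; transfer | 6

Partition transactions by type; compute MIN(amount) within each group.
  debit: ids {10, 29, 37} → MIN(amount)=282
  fee: ids {2, 21, 34, 36} → MIN(amount)=-35
  refund: ids {3} → MIN(amount)=-100
  transfer: ids {5, 16, 18, 23} → MIN(amount)=6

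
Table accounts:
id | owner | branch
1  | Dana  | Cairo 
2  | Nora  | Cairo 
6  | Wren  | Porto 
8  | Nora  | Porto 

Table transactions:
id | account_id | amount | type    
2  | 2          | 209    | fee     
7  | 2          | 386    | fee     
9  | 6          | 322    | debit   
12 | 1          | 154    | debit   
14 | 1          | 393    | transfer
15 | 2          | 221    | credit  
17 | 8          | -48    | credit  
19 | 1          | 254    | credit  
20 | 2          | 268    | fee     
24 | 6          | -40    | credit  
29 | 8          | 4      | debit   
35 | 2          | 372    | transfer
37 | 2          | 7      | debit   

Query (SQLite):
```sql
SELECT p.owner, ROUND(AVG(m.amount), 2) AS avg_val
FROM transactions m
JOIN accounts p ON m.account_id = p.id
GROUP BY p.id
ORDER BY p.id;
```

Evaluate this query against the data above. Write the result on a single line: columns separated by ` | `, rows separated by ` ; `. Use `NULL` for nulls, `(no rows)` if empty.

Dana | 267 ; Nora | 243.83 ; Wren | 141 ; Nora | -22

Join each transactions row to its accounts via account_id.
Group joined rows by accounts.id; compute ROUND(AVG(m.amount), 2) per group.
  1: ids {12, 14, 19} → ROUND(AVG(m.amount), 2)=267
  2: ids {2, 7, 15, 20, 35, 37} → ROUND(AVG(m.amount), 2)=243.83
  6: ids {9, 24} → ROUND(AVG(m.amount), 2)=141
  8: ids {17, 29} → ROUND(AVG(m.amount), 2)=-22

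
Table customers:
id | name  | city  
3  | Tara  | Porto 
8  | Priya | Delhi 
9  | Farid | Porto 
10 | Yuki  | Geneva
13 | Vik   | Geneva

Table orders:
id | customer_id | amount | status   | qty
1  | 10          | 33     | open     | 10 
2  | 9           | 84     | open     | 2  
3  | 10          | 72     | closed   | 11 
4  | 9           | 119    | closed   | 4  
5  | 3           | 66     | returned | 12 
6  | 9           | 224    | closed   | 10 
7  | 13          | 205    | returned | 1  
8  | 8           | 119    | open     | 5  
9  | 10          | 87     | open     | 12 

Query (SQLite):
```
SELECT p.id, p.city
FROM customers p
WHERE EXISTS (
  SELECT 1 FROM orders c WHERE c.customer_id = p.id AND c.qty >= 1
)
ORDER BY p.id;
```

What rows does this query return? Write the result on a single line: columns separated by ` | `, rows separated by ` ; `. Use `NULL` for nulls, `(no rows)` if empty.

For each customers row, check whether any orders with matching customer_id has qty >= 1.
Keep rows where that is true.

3 | Porto ; 8 | Delhi ; 9 | Porto ; 10 | Geneva ; 13 | Geneva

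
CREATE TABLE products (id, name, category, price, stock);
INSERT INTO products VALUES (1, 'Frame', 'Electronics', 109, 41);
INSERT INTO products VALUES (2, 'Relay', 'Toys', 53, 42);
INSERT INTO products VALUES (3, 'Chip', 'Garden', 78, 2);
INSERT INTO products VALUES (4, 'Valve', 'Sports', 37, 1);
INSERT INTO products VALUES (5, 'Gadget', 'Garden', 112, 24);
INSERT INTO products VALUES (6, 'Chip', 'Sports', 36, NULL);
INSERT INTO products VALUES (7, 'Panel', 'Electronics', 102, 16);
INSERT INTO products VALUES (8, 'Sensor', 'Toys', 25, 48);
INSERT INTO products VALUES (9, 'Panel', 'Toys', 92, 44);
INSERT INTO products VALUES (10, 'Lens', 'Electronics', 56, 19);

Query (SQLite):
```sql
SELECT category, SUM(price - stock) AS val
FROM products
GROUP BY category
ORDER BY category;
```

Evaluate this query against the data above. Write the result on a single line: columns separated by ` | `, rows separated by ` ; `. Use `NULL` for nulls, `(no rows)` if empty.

Electronics | 191 ; Garden | 164 ; Sports | 36 ; Toys | 36

For each row compute price - stock.
Group by category; take SUM of the expression per group.
  Electronics: ids {1, 7, 10} → SUM(price - stock)=191
  Garden: ids {3, 5} → SUM(price - stock)=164
  Sports: ids {4, 6} → SUM(price - stock)=36
  Toys: ids {2, 8, 9} → SUM(price - stock)=36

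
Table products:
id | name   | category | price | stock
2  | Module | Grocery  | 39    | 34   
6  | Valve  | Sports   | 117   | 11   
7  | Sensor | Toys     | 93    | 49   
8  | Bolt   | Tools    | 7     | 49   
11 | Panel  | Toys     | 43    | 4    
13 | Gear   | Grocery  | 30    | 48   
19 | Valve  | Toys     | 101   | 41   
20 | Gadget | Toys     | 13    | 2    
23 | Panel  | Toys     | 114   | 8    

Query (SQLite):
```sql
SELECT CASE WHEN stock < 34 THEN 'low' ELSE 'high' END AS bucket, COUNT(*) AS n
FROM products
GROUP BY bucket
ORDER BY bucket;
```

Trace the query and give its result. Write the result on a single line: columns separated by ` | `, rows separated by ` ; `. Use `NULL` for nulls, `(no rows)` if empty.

high | 5 ; low | 4

Bucket rows by stock < 34 → 'low' else 'high'; count each bucket.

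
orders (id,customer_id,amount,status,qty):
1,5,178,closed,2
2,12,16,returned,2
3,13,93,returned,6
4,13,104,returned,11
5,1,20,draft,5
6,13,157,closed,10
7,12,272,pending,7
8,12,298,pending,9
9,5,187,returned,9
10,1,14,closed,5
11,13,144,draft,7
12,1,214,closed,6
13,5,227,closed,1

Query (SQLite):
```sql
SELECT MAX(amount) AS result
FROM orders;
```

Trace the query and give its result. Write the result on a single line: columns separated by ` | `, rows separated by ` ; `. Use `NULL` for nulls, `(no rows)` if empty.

298

All amount values: [178, 16, 93, 104, 20, 157, 272, 298, 187, 14, 144, 214, 227].
MAX of non-NULL values = 298.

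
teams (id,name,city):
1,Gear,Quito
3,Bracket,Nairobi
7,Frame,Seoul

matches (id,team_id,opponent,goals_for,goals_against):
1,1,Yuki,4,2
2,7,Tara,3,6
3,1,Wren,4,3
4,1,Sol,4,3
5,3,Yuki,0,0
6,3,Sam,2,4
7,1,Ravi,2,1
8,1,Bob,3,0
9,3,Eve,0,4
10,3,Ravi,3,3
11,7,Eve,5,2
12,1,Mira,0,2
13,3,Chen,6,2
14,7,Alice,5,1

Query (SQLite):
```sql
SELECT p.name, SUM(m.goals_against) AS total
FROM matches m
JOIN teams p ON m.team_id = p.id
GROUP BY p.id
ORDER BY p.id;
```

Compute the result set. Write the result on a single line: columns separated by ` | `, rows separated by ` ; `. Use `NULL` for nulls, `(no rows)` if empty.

Gear | 11 ; Bracket | 13 ; Frame | 9

Join each matches row to its teams via team_id.
Group joined rows by teams.id; compute SUM(m.goals_against) per group.
  1: ids {1, 3, 4, 7, 8, 12} → SUM(m.goals_against)=11
  3: ids {5, 6, 9, 10, 13} → SUM(m.goals_against)=13
  7: ids {2, 11, 14} → SUM(m.goals_against)=9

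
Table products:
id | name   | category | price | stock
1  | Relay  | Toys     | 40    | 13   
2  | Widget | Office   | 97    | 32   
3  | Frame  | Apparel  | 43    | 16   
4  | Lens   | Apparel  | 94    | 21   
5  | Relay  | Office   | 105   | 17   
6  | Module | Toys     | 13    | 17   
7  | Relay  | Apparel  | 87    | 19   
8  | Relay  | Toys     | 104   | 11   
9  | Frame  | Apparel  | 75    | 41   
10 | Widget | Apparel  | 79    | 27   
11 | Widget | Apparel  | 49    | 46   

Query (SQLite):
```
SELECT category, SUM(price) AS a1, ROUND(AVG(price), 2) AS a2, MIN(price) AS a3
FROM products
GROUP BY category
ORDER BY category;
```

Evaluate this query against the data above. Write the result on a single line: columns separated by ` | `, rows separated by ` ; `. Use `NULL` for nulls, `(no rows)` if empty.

Apparel | 427 | 71.17 | 43 ; Office | 202 | 101 | 97 ; Toys | 157 | 52.33 | 13

Group products by category.
Per group compute: SUM(price), ROUND(AVG(price), 2), MIN(price).
  Apparel: ids {3, 4, 7, 9, 10, 11} → SUM(price)=427, ROUND(AVG(price), 2)=71.17, MIN(price)=43
  Office: ids {2, 5} → SUM(price)=202, ROUND(AVG(price), 2)=101, MIN(price)=97
  Toys: ids {1, 6, 8} → SUM(price)=157, ROUND(AVG(price), 2)=52.33, MIN(price)=13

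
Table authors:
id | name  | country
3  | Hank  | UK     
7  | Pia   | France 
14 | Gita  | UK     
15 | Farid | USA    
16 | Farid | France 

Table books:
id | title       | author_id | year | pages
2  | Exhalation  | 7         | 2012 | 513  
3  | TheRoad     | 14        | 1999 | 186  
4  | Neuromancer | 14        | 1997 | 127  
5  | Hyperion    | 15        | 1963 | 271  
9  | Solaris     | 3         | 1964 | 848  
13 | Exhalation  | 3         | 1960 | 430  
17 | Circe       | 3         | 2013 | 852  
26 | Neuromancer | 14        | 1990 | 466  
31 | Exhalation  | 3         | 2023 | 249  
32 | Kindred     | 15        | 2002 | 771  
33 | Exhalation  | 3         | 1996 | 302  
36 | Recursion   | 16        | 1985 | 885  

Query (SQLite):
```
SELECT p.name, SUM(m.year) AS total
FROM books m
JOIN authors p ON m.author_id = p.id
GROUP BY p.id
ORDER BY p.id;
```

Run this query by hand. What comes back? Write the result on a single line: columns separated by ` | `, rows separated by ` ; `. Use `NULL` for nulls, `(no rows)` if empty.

Hank | 9956 ; Pia | 2012 ; Gita | 5986 ; Farid | 3965 ; Farid | 1985

Join each books row to its authors via author_id.
Group joined rows by authors.id; compute SUM(m.year) per group.
  3: ids {9, 13, 17, 31, 33} → SUM(m.year)=9956
  7: ids {2} → SUM(m.year)=2012
  14: ids {3, 4, 26} → SUM(m.year)=5986
  15: ids {5, 32} → SUM(m.year)=3965
  16: ids {36} → SUM(m.year)=1985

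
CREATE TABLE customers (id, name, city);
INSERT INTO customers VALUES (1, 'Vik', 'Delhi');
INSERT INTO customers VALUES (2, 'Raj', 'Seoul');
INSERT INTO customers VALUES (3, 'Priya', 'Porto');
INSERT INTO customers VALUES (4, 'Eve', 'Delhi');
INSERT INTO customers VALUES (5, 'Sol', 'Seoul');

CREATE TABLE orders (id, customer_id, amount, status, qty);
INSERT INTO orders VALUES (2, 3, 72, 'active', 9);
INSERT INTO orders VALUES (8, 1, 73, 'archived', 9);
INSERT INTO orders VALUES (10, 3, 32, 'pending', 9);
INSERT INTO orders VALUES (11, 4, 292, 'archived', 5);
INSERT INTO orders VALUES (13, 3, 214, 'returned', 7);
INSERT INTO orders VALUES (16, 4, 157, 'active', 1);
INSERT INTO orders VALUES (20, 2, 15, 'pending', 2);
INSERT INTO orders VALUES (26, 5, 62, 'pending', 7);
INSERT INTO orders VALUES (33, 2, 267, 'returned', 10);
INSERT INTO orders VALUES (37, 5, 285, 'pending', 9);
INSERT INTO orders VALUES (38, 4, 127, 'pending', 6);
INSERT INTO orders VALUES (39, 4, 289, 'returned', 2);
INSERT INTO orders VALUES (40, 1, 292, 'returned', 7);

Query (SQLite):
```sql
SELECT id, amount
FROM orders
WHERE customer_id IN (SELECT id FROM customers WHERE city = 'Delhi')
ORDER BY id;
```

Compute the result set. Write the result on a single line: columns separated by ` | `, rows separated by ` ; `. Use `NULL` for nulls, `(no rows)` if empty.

8 | 73 ; 11 | 292 ; 16 | 157 ; 38 | 127 ; 39 | 289 ; 40 | 292

Inner query: customers.id where city = 'Delhi'.
Outer: keep orders rows whose customer_id is in that set.
Inner query → {1, 4}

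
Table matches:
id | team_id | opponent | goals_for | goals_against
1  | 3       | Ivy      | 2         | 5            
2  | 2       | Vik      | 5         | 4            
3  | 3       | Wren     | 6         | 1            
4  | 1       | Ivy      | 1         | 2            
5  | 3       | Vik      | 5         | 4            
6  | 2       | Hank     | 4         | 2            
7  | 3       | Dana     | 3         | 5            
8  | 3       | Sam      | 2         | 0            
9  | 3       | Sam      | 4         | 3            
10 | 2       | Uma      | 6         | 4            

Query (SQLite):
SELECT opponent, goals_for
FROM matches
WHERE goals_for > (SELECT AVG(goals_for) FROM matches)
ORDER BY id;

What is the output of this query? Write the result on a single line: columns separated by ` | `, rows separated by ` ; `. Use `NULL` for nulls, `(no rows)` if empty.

Scalar subquery: AVG(goals_for) over all matches rows = 3.8.
Keep rows where goals_for > that value.

Vik | 5 ; Wren | 6 ; Vik | 5 ; Hank | 4 ; Sam | 4 ; Uma | 6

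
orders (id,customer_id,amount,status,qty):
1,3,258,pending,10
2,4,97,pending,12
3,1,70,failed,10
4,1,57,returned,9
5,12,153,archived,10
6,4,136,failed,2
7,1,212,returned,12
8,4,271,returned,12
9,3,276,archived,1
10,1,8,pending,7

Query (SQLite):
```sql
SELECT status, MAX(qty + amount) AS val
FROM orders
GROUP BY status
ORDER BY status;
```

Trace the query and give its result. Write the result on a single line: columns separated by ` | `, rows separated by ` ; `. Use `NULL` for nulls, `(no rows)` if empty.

For each row compute qty + amount.
Group by status; take MAX of the expression per group.
  archived: ids {5, 9} → MAX(qty + amount)=277
  failed: ids {3, 6} → MAX(qty + amount)=138
  pending: ids {1, 2, 10} → MAX(qty + amount)=268
  returned: ids {4, 7, 8} → MAX(qty + amount)=283

archived | 277 ; failed | 138 ; pending | 268 ; returned | 283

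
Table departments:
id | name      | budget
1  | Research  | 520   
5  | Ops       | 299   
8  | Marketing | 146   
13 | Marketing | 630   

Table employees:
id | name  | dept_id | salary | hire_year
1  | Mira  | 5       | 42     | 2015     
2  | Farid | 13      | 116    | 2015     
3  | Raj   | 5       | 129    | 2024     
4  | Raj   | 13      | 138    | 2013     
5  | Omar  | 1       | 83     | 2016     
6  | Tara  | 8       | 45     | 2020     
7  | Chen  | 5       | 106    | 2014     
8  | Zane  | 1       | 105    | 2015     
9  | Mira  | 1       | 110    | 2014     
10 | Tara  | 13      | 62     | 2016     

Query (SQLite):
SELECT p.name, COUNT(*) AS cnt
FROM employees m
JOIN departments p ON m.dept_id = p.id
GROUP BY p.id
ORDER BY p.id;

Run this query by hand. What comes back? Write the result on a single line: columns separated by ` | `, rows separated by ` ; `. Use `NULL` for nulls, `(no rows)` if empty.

Join each employees row to its departments via dept_id.
Group joined rows by departments.id; compute COUNT(*) per group.
  1: ids {5, 8, 9} → COUNT(*)=3
  5: ids {1, 3, 7} → COUNT(*)=3
  8: ids {6} → COUNT(*)=1
  13: ids {2, 4, 10} → COUNT(*)=3

Research | 3 ; Ops | 3 ; Marketing | 1 ; Marketing | 3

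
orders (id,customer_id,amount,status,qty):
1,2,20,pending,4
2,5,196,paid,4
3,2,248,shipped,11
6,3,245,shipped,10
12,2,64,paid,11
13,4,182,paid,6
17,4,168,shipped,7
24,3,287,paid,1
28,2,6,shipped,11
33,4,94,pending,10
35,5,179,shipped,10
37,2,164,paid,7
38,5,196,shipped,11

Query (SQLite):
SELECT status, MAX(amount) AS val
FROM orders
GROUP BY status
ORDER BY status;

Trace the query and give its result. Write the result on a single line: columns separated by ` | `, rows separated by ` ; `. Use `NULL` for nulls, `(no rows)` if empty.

paid | 287 ; pending | 94 ; shipped | 248

Partition orders by status; compute MAX(amount) within each group.
  paid: ids {2, 12, 13, 24, 37} → MAX(amount)=287
  pending: ids {1, 33} → MAX(amount)=94
  shipped: ids {3, 6, 17, 28, 35, 38} → MAX(amount)=248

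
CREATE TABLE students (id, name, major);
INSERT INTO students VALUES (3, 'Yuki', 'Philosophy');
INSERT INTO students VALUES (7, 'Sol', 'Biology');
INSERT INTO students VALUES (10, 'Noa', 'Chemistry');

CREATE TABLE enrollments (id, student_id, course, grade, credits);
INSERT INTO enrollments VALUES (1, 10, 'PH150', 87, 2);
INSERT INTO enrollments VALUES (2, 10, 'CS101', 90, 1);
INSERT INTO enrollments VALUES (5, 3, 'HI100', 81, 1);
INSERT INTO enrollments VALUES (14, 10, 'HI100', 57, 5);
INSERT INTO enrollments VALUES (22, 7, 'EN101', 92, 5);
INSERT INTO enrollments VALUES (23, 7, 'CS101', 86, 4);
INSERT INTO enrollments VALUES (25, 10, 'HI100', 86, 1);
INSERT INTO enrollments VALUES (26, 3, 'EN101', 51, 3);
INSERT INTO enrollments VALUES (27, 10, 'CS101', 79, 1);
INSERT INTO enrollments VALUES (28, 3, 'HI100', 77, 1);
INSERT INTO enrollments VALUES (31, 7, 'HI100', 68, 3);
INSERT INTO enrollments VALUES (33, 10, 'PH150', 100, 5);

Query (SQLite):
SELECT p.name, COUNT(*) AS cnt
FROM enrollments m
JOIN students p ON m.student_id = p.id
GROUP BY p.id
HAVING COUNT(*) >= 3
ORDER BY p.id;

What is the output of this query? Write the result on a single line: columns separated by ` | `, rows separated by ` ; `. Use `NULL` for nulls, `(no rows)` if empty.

Join each enrollments row to its students via student_id.
Group joined rows by students.id; compute COUNT(*) per group.
HAVING: keep groups with count ≥ 3.
  3: ids {5, 26, 28} → COUNT(*)=3
  7: ids {22, 23, 31} → COUNT(*)=3
  10: ids {1, 2, 14, 25, 27, 33} → COUNT(*)=6

Yuki | 3 ; Sol | 3 ; Noa | 6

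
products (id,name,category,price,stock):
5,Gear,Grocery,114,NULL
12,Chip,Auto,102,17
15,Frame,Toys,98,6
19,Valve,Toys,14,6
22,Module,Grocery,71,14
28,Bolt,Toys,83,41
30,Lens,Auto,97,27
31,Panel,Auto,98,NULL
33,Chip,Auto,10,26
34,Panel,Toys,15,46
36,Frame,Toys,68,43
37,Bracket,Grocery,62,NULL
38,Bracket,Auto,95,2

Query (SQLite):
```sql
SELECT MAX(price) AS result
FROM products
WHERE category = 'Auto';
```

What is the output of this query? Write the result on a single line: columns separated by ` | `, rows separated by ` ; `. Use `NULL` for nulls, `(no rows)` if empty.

Rows where category='Auto' → price values: [102, 97, 98, 10, 95].
MAX of non-NULL values = 102.

102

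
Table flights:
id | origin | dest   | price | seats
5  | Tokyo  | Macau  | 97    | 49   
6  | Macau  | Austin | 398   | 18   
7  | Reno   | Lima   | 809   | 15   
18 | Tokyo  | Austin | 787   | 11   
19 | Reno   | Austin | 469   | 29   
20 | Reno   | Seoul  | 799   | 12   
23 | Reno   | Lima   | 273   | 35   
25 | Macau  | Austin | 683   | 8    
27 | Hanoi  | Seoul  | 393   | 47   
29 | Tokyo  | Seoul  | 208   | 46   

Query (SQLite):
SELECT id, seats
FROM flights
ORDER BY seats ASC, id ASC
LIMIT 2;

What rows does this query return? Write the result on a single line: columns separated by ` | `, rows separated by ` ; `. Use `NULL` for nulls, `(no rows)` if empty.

25 | 8 ; 18 | 11

Sort by seats asc, tiebreak id asc: (8, id=25), (11, id=18), (12, id=20), (15, id=7), (18, id=6) …. Take first 2.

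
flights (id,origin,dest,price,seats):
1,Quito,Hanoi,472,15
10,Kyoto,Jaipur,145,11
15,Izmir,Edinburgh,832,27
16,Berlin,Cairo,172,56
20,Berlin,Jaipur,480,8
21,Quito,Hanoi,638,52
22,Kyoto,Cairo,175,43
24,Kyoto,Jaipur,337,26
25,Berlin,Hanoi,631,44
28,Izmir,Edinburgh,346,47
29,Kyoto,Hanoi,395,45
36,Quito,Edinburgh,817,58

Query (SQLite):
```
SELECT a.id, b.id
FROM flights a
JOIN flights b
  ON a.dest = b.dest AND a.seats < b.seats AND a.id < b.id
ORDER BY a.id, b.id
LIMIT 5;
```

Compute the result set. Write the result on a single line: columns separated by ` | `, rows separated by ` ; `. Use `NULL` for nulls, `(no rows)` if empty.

1 | 21 ; 1 | 25 ; 1 | 29 ; 10 | 24 ; 15 | 28

Pairs (a,b) with same dest, a.seats < b.seats, a.id < b.id.
dest groups: Cairo:{16,22} Edinburgh:{15,28,36} Hanoi:{1,21,25,29} Jaipur:{10,20,24}
Ordered by (a.id, b.id); first 5.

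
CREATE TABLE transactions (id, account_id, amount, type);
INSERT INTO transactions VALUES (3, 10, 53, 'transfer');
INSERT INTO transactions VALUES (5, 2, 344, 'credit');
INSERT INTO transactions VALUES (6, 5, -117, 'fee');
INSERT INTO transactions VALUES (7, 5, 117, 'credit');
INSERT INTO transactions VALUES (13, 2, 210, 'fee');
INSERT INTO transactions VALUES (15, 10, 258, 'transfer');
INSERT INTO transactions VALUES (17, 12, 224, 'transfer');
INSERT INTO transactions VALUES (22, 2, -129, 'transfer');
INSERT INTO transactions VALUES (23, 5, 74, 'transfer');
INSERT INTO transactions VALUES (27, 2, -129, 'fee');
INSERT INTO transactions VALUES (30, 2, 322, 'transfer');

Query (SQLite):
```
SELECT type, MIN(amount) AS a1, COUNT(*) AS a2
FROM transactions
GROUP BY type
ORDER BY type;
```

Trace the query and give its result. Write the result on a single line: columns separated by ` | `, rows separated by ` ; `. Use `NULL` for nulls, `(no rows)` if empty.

Group transactions by type.
Per group compute: MIN(amount), COUNT(*).
  credit: ids {5, 7} → MIN(amount)=117, COUNT(*)=2
  fee: ids {6, 13, 27} → MIN(amount)=-129, COUNT(*)=3
  transfer: ids {3, 15, 17, 22, 23, 30} → MIN(amount)=-129, COUNT(*)=6

credit | 117 | 2 ; fee | -129 | 3 ; transfer | -129 | 6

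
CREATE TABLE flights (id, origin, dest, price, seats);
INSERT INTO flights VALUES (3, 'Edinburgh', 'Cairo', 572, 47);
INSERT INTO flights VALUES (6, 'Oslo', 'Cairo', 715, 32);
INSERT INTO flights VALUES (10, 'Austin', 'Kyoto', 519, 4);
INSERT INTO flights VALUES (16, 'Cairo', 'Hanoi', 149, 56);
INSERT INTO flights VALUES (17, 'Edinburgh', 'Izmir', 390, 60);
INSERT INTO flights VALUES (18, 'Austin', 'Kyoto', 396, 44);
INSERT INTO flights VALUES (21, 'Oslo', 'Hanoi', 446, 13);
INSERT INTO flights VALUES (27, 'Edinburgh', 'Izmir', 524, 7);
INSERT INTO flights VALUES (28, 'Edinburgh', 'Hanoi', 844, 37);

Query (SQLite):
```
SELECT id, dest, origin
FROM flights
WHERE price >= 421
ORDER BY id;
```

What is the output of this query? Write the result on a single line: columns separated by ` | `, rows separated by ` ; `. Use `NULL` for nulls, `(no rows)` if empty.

3 | Cairo | Edinburgh ; 6 | Cairo | Oslo ; 10 | Kyoto | Austin ; 21 | Hanoi | Oslo ; 27 | Izmir | Edinburgh ; 28 | Hanoi | Edinburgh

price >= 421: ids {3, 6, 10, 21, 27, 28}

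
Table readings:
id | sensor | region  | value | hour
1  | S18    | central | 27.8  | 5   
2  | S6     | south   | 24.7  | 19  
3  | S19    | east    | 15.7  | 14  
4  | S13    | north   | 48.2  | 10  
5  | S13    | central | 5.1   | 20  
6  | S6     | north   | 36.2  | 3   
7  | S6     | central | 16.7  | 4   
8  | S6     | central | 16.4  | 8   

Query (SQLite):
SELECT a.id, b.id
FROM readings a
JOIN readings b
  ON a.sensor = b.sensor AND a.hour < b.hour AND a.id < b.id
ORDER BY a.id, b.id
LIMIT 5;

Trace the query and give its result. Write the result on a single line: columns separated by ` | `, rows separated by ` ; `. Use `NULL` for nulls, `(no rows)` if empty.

Pairs (a,b) with same sensor, a.hour < b.hour, a.id < b.id.
sensor groups: S13:{4,5} S18:{1} S19:{3} S6:{2,6,7,8}
Ordered by (a.id, b.id); first 5.

4 | 5 ; 6 | 7 ; 6 | 8 ; 7 | 8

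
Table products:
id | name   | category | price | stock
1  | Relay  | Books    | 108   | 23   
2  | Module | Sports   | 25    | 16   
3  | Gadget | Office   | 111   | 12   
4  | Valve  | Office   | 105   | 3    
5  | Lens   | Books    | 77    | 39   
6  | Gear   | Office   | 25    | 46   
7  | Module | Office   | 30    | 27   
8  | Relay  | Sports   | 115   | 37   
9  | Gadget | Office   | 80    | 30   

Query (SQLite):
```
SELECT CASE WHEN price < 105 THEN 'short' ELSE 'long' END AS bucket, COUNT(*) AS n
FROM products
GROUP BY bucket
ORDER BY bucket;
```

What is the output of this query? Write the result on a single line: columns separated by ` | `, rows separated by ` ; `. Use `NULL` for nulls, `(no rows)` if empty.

long | 4 ; short | 5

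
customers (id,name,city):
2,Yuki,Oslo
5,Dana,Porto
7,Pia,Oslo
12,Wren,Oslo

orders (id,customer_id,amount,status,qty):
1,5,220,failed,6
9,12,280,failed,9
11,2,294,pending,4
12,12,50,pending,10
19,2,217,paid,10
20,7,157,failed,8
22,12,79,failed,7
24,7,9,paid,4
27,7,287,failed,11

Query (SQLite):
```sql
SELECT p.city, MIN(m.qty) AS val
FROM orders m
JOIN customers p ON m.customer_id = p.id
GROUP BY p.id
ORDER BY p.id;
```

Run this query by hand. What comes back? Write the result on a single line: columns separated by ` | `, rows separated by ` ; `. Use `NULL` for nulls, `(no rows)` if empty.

Oslo | 4 ; Porto | 6 ; Oslo | 4 ; Oslo | 7

Join each orders row to its customers via customer_id.
Group joined rows by customers.id; compute MIN(m.qty) per group.
  2: ids {11, 19} → MIN(m.qty)=4
  5: ids {1} → MIN(m.qty)=6
  7: ids {20, 24, 27} → MIN(m.qty)=4
  12: ids {9, 12, 22} → MIN(m.qty)=7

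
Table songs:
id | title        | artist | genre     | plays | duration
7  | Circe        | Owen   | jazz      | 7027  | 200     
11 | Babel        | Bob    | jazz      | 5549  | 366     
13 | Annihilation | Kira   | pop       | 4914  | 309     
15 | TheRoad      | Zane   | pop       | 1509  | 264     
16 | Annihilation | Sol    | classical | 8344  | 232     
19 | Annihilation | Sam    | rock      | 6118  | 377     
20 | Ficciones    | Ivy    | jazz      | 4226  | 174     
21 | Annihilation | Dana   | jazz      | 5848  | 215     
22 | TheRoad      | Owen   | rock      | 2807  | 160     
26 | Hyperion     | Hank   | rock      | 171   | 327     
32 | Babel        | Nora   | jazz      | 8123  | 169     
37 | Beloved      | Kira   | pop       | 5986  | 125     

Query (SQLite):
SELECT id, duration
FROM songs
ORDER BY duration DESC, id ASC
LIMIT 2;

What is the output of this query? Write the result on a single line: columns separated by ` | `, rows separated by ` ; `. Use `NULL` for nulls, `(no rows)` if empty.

19 | 377 ; 11 | 366

Sort by duration desc, tiebreak id asc: (377, id=19), (366, id=11), (327, id=26), (309, id=13), (264, id=15) …. Take first 2.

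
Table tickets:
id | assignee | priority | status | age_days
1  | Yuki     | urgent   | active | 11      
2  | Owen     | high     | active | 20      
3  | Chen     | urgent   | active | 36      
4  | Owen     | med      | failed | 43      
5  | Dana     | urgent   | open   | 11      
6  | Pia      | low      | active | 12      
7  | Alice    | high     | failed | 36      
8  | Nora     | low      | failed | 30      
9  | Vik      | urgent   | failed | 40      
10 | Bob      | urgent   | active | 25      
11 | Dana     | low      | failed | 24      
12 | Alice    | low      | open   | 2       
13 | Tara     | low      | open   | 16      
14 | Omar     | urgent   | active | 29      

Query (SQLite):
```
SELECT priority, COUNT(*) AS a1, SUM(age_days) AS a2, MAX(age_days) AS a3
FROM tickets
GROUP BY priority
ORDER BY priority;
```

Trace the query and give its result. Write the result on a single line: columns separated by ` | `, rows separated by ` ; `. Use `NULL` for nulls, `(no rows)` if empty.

Group tickets by priority.
Per group compute: COUNT(*), SUM(age_days), MAX(age_days).
  high: ids {2, 7} → COUNT(*)=2, SUM(age_days)=56, MAX(age_days)=36
  low: ids {6, 8, 11, 12, 13} → COUNT(*)=5, SUM(age_days)=84, MAX(age_days)=30
  med: ids {4} → COUNT(*)=1, SUM(age_days)=43, MAX(age_days)=43
  urgent: ids {1, 3, 5, 9, 10, 14} → COUNT(*)=6, SUM(age_days)=152, MAX(age_days)=40

high | 2 | 56 | 36 ; low | 5 | 84 | 30 ; med | 1 | 43 | 43 ; urgent | 6 | 152 | 40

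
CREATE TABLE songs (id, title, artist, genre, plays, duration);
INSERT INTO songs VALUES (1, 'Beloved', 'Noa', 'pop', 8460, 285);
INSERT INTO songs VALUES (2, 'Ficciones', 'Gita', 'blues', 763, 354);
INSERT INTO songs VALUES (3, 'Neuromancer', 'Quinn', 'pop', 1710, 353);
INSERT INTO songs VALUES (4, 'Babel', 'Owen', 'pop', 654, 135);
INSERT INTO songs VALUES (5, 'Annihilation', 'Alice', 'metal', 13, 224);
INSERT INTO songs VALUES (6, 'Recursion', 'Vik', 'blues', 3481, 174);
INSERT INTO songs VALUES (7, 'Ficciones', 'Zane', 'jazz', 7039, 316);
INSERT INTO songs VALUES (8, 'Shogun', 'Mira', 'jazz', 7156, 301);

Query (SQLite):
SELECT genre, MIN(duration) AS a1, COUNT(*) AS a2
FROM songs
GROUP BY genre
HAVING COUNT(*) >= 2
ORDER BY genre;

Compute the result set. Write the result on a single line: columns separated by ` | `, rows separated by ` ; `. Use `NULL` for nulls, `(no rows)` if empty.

blues | 174 | 2 ; jazz | 301 | 2 ; pop | 135 | 3

Group songs by genre.
Per group compute: MIN(duration), COUNT(*).
HAVING: drop groups with fewer than 2 rows.
  blues: ids {2, 6} → MIN(duration)=174, COUNT(*)=2
  jazz: ids {7, 8} → MIN(duration)=301, COUNT(*)=2
  metal: ids {5} → MIN(duration)=224, COUNT(*)=1
  pop: ids {1, 3, 4} → MIN(duration)=135, COUNT(*)=3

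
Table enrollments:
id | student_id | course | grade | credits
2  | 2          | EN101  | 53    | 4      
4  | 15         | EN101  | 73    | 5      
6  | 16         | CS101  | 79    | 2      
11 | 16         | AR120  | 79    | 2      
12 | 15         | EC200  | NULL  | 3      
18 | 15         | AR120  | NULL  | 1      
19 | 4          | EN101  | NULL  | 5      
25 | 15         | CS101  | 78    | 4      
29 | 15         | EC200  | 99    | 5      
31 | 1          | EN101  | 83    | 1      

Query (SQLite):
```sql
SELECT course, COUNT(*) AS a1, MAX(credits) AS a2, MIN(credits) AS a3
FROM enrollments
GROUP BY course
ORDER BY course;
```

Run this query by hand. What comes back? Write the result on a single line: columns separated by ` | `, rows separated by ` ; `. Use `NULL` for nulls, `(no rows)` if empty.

AR120 | 2 | 2 | 1 ; CS101 | 2 | 4 | 2 ; EC200 | 2 | 5 | 3 ; EN101 | 4 | 5 | 1

Group enrollments by course.
Per group compute: COUNT(*), MAX(credits), MIN(credits).
  AR120: ids {11, 18} → COUNT(*)=2, MAX(credits)=2, MIN(credits)=1
  CS101: ids {6, 25} → COUNT(*)=2, MAX(credits)=4, MIN(credits)=2
  EC200: ids {12, 29} → COUNT(*)=2, MAX(credits)=5, MIN(credits)=3
  EN101: ids {2, 4, 19, 31} → COUNT(*)=4, MAX(credits)=5, MIN(credits)=1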